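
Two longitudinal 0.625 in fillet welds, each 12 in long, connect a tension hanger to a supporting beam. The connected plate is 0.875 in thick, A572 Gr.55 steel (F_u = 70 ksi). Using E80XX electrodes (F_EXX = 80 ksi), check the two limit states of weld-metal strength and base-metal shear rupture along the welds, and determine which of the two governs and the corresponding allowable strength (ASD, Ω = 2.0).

t_e = 0.707 × 0.625 = 0.4419 in; L = 24 in.
Weld metal: R_n/Ω = (1/2.0) × 0.6 × 80 × 0.4419 × 24 = 254.5 kips.
Base metal (shear rupture): R_n/Ω = (1/2.0) × 0.6 × 70 × 0.875 × 24 = 441 kips.
Governing: weld metal.

R_n/Ω ≈ 255 kips (weld metal governs)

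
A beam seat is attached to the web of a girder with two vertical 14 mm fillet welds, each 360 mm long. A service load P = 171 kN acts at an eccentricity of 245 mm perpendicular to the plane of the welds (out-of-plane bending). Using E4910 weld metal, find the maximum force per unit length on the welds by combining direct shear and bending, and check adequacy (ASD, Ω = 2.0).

E49XX → F_EXX = 490 MPa.
L_w = 2 × 360 = 720 mm; section modulus (unit throat) S = 2 × L²/6 = 43200 mm².
Direct shear f_v = P/L_w = 171×10³/720 = 237.5 N/mm.
Moment M = P × e = 171×10³ × 245 = 41895000 N·mm; bending f_b = M/S = 969.8 N/mm.
f_max = √(f_v² + f_b²) = √(237.5² + 969.8²) = 998.4 N/mm.
r_n/Ω = (1/2.0) × 0.6 × 490 × (0.707 × 14) = 1455 N/mm → adequate.

f_max ≈ 998 N/mm; adequate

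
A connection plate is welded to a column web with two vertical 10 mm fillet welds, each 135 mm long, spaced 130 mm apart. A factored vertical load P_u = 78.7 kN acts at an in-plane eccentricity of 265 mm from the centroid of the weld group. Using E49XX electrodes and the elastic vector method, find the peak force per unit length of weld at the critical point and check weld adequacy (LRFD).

f_max ≈ 1480 N/mm; adequate

E49XX → F_EXX = 490 MPa.
Total weld length L_w = 270 mm. Treat welds as unit-width lines.
Polar moment about centroid: J = 2[d³/12 + d(b/2)²] = 2[135³/12 + 135×65²] = 1551000 mm³.
Direct shear f_v = P/L_w = 78.7×10³ / 270 = 291.5 N/mm (vertical).
Torsion M = P·e = 78.7×10³ × 265 = 20856000 N·mm.
Critical point at (x, y) = (65, 67.5) from centroid. f_tx = M·y/J = 907.7 N/mm; f_ty = M·x/J = 874.1 N/mm.
Resultant f_max = √[f_tx² + (f_v + f_ty)²] = √[907.7² + (291.5 + 874.1)²] = 1477 N/mm.
Capacity per unit length: φr_n = 0.75 × 0.6 × 490 × (0.707 × 10) = 1559 N/mm.
1477 ≤ 1559 → adequate.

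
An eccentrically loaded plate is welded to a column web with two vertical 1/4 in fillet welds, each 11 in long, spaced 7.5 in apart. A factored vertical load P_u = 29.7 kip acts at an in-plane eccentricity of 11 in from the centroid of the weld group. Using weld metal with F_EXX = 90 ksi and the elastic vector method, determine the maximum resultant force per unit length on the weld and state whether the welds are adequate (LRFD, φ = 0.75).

f_max ≈ 4.98 kip/in; adequate

Total weld length L_w = 22 in. Treat welds as unit-width lines.
Polar moment about centroid: J = 2[d³/12 + d(b/2)²] = 2[11³/12 + 11×3.75²] = 531.2 in³.
Direct shear f_v = P/L_w = 29.7 / 22 = 1.35 kip/in (vertical).
Torsion M = P·e = 29.7 × 11 = 326.7 kip·in.
Critical point at (x, y) = (3.75, 5.5) from centroid. f_tx = M·y/J = 3.383 kip/in; f_ty = M·x/J = 2.306 kip/in.
Resultant f_max = √[f_tx² + (f_v + f_ty)²] = √[3.383² + (1.35 + 2.306)²] = 4.981 kip/in.
Capacity per unit length: φr_n = 0.75 × 0.6 × 90 × (0.707 × 0.25) = 7.158 kip/in.
4.981 ≤ 7.158 → adequate.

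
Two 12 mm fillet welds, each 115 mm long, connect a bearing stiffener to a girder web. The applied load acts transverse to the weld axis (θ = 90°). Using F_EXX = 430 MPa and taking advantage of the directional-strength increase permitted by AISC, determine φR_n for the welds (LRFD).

φR_n ≈ 566 kN

t_e = 0.707 × 12 = 8.484 mm; A_we = 8.484 × 230 = 1951 mm².
Directional factor: 1.0 + 0.5 sin^1.5(90°) = 1.5.
F_nw = 0.6 × 430 × 1.5 = 387 MPa.
φR_n = 0.75 × 387 × 1951 × 10⁻³ = 566.4 kN.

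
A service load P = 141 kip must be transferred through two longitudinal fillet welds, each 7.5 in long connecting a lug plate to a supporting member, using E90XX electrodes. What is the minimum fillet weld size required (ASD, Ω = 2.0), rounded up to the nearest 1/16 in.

E90XX → F_EXX = 90 ksi.
Total weld length L = 15 in.
Required throat t_e = P × Ω / (0.6 F_EXX × L) = 141 × 2.0 / (0.6 × 90 × 15) = 0.3481 in.
Required leg w = t_e / 0.707 = 0.4924 in → use 1/2 in.

w = 1/2 in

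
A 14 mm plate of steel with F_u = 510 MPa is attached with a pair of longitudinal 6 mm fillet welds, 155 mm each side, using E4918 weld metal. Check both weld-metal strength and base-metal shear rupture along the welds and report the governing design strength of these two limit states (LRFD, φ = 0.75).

E49XX → F_EXX = 490 MPa.
t_e = 0.707 × 6 = 4.242 mm; L = 310 mm.
Weld metal: φR_n = 0.75 × 0.6 × 490 × 4.242 × 310 × 10⁻³ = 290 kN.
Base metal (shear rupture): φR_n = 0.75 × 0.6 × 510 × 14 × 310 × 10⁻³ = 996 kN.
Governing: weld metal.

φR_n ≈ 290 kN (weld metal governs)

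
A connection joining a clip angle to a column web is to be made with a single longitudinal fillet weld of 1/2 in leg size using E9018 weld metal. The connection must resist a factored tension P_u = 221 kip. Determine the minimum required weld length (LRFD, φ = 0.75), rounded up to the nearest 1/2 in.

L = 15.5 in

E90XX → F_EXX = 90 ksi.
Throat t_e = 0.707 × 0.5 = 0.3535 in.
φr_n = 0.75 × 0.6 × 90 × 0.3535 = 14.32 kip/in.
L_req = P_u / φr_n = 221 / 14.32 = 15.44 in total.
Round up → use L = 15.5 in.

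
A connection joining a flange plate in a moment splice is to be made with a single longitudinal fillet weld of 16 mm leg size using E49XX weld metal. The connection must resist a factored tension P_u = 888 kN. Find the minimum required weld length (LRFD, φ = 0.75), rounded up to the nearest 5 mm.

L = 360 mm

E49XX → F_EXX = 490 MPa.
Throat t_e = 0.707 × 16 = 11.31 mm.
φr_n = 0.75 × 0.6 × 490 × 11.31 × 10⁻³ = 2.494 kN/mm.
L_req = P_u / φr_n = 888 / 2.494 = 356 mm total.
Round up → use L = 360 mm.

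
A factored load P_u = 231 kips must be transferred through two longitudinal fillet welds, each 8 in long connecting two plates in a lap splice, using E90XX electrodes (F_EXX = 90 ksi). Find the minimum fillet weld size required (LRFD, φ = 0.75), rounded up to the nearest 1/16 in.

Total weld length L = 16 in.
Required throat t_e = P_u / (φ × 0.6 F_EXX × L) = 231 / (0.75 × 0.6 × 90 × 16) = 0.3565 in.
Required leg w = t_e / 0.707 = 0.5042 in → use 9/16 in.

w = 9/16 in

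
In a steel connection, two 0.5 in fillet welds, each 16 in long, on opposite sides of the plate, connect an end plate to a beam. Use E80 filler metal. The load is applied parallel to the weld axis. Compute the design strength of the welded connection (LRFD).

E80XX → F_EXX = 80 ksi.
Effective throat t_e = 0.707 × 0.5 = 0.3535 in.
Total length L = 32 in; A_we = 0.3535 × 32 = 11.31 in².
F_nw = 0.6 F_EXX = 0.6 × 80 = 48 ksi.
φR_n = 0.75 × 48 × 11.31 = 407.2 kips.

φR_n ≈ 407 kips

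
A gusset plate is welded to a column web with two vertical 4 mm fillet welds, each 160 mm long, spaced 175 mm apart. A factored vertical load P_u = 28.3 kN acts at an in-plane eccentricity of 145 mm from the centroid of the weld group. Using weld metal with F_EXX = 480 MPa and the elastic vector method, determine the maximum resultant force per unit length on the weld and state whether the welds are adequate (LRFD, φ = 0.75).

f_max ≈ 229 N/mm; adequate

Total weld length L_w = 320 mm. Treat welds as unit-width lines.
Polar moment about centroid: J = 2[d³/12 + d(b/2)²] = 2[160³/12 + 160×87.5²] = 3133000 mm³.
Direct shear f_v = P/L_w = 28.3×10³ / 320 = 88.44 N/mm (vertical).
Torsion M = P·e = 28.3×10³ × 145 = 4103500 N·mm.
Critical point at (x, y) = (87.5, 80) from centroid. f_tx = M·y/J = 104.8 N/mm; f_ty = M·x/J = 114.6 N/mm.
Resultant f_max = √[f_tx² + (f_v + f_ty)²] = √[104.8² + (88.44 + 114.6)²] = 228.5 N/mm.
Capacity per unit length: φr_n = 0.75 × 0.6 × 480 × (0.707 × 4) = 610.8 N/mm.
228.5 ≤ 610.8 → adequate.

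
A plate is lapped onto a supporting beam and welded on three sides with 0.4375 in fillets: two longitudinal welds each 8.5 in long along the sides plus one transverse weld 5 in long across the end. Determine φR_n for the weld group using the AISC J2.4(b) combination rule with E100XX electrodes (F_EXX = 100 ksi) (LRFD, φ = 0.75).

t_e = 0.707 × 0.4375 = 0.3093 in.
R_nwl = 0.6 × 100 × 0.3093 × 17 = 315.5 kips (longitudinal, 2 welds).
R_nwt = 0.6 × 100 × 0.3093 × 5 = 92.79 kips (transverse, base value).
(i) R_nwl + R_nwt = 408.3 kips; (ii) 0.85 R_nwl + 1.5 R_nwt = 407.4 kips.
R_n = max = 408.3 kips [governs: (i)]; φR_n = 306.2 kips.

φR_n ≈ 306 kips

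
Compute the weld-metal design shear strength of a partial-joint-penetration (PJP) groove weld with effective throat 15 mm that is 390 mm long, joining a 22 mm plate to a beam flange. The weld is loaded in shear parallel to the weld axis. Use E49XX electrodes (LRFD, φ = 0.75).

E49XX → F_EXX = 490 MPa.
Effective throat (given) t_e = 15 mm.
A_we = 15 × 390 = 5850 mm².
F_nw = 0.6 F_EXX = 294 MPa.
φR_n = 0.75 × 294 × 5850 × 10⁻³ = 1290 kN.

φR_n ≈ 1290 kN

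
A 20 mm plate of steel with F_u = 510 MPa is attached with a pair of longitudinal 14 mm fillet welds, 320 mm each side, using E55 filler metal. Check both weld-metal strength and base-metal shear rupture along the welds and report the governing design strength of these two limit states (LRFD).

E55XX → F_EXX = 550 MPa.
t_e = 0.707 × 14 = 9.898 mm; L = 640 mm.
Weld metal: φR_n = 0.75 × 0.6 × 550 × 9.898 × 640 × 10⁻³ = 1568 kN.
Base metal (shear rupture): φR_n = 0.75 × 0.6 × 510 × 20 × 640 × 10⁻³ = 2938 kN.
Governing: weld metal.

φR_n ≈ 1570 kN (weld metal governs)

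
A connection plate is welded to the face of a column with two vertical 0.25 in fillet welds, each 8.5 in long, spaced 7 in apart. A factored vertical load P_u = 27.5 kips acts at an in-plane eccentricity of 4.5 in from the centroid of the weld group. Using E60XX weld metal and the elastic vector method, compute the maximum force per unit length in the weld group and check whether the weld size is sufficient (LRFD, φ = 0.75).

f_max ≈ 3.46 kip/in; adequate

E60XX → F_EXX = 60 ksi.
Total weld length L_w = 17 in. Treat welds as unit-width lines.
Polar moment about centroid: J = 2[d³/12 + d(b/2)²] = 2[8.5³/12 + 8.5×3.5²] = 310.6 in³.
Direct shear f_v = P/L_w = 27.5 / 17 = 1.618 kip/in (vertical).
Torsion M = P·e = 27.5 × 4.5 = 123.75 kip·in.
Critical point at (x, y) = (3.5, 4.25) from centroid. f_tx = M·y/J = 1.693 kip/in; f_ty = M·x/J = 1.394 kip/in.
Resultant f_max = √[f_tx² + (f_v + f_ty)²] = √[1.693² + (1.618 + 1.394)²] = 3.455 kip/in.
Capacity per unit length: φr_n = 0.75 × 0.6 × 60 × (0.707 × 0.25) = 4.772 kip/in.
3.455 ≤ 4.772 → adequate.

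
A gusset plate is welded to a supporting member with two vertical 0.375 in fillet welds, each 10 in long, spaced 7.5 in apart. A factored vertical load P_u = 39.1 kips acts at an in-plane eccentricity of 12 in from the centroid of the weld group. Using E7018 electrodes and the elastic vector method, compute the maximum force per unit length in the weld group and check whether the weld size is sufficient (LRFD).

E70XX → F_EXX = 70 ksi.
Total weld length L_w = 20 in. Treat welds as unit-width lines.
Polar moment about centroid: J = 2[d³/12 + d(b/2)²] = 2[10³/12 + 10×3.75²] = 447.9 in³.
Direct shear f_v = P/L_w = 39.1 / 20 = 1.955 kip/in (vertical).
Torsion M = P·e = 39.1 × 12 = 469.2 kip·in.
Critical point at (x, y) = (3.75, 5) from centroid. f_tx = M·y/J = 5.238 kip/in; f_ty = M·x/J = 3.928 kip/in.
Resultant f_max = √[f_tx² + (f_v + f_ty)²] = √[5.238² + (1.955 + 3.928)²] = 7.877 kip/in.
Capacity per unit length: φr_n = 0.75 × 0.6 × 70 × (0.707 × 0.375) = 8.351 kip/in.
7.877 ≤ 8.351 → adequate.

f_max ≈ 7.88 kip/in; adequate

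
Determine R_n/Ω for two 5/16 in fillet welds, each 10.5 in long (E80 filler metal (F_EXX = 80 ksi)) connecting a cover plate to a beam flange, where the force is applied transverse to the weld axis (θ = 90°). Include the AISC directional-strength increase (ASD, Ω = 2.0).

t_e = 0.707 × 0.3125 = 0.2209 in; A_we = 0.2209 × 21 = 4.64 in².
Directional factor: 1.0 + 0.5 sin^1.5(90°) = 1.5.
F_nw = 0.6 × 80 × 1.5 = 72 ksi.
R_n/Ω = (72 × 4.64) / 2.0 = 167 kip.

R_n/Ω ≈ 167 kip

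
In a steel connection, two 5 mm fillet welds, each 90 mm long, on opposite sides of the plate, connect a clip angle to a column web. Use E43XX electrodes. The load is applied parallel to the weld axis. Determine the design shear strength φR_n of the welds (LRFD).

φR_n ≈ 123 kN

E43XX → F_EXX = 430 MPa.
Effective throat t_e = 0.707 × 5 = 3.535 mm.
Total length L = 180 mm; A_we = 3.535 × 180 = 636.3 mm².
F_nw = 0.6 F_EXX = 0.6 × 430 = 258 MPa.
φR_n = 0.75 × 258 × 636.3 × 10⁻³ = 123.1 kN.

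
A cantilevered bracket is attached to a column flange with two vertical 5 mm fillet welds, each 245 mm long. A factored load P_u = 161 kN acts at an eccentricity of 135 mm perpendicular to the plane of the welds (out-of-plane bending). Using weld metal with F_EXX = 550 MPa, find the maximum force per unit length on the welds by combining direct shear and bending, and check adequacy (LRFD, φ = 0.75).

L_w = 2 × 245 = 490 mm; section modulus (unit throat) S = 2 × L²/6 = 20010 mm².
Direct shear f_v = P/L_w = 161×10³/490 = 328.6 N/mm.
Moment M = P × e = 161×10³ × 135 = 21735000 N·mm; bending f_b = M/S = 1086 N/mm.
f_max = √(f_v² + f_b²) = √(328.6² + 1086²) = 1135 N/mm.
φr_n = 0.75 × 0.6 × 550 × (0.707 × 5) = 874.9 N/mm → NOT adequate.

f_max ≈ 1130 N/mm; NOT adequate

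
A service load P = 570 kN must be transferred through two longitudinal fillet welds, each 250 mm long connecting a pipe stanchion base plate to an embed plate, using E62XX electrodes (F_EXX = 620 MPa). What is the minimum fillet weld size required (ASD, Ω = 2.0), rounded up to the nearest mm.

Total weld length L = 500 mm.
Required throat t_e = P × Ω / (0.6 F_EXX × L) = 570 × 2.0 / (0.6 × 620 × 500 × 10⁻³) = 6.129 mm.
Required leg w = t_e / 0.707 = 8.669 mm → use 9 mm.

w = 9 mm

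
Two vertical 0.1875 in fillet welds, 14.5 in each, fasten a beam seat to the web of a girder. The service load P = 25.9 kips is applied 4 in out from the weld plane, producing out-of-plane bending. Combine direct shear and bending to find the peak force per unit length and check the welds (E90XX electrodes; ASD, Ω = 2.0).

f_max ≈ 1.73 kip/in; adequate

E90XX → F_EXX = 90 ksi.
L_w = 2 × 14.5 = 29 in; section modulus (unit throat) S = 2 × L²/6 = 70.08 in².
Direct shear f_v = P/L_w = 25.9/29 = 0.8931 kip/in.
Moment M = P × e = 25.9 × 4 = 103.6 kip·in; bending f_b = M/S = 1.478 kip/in.
f_max = √(f_v² + f_b²) = √(0.8931² + 1.478²) = 1.727 kip/in.
r_n/Ω = (1/2.0) × 0.6 × 90 × (0.707 × 0.1875) = 3.579 kip/in → adequate.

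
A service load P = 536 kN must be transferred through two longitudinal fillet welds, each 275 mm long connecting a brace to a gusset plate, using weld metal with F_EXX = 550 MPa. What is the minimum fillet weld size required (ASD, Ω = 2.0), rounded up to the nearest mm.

Total weld length L = 550 mm.
Required throat t_e = P × Ω / (0.6 F_EXX × L) = 536 × 2.0 / (0.6 × 550 × 550 × 10⁻³) = 5.906 mm.
Required leg w = t_e / 0.707 = 8.354 mm → use 9 mm.

w = 9 mm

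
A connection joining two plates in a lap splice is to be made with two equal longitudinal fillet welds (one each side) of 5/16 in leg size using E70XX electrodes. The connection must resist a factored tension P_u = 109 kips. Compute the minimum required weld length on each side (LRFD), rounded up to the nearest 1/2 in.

E70XX → F_EXX = 70 ksi.
Throat t_e = 0.707 × 0.3125 = 0.2209 in.
φr_n = 0.75 × 0.6 × 70 × 0.2209 = 6.96 kips/in.
L_req = P_u / φr_n = 109 / 6.96 = 15.66 in total.
Per side: 15.66 / 2 = 7.831 in.
Round up → use L = 8 in on each side.

L = 8 in on each side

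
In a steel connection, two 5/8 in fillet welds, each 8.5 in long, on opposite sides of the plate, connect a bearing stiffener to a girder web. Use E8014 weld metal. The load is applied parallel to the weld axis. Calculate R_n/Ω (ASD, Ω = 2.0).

E80XX → F_EXX = 80 ksi.
Effective throat t_e = 0.707 × 0.625 = 0.4419 in.
Total length L = 17 in; A_we = 0.4419 × 17 = 7.512 in².
F_nw = 0.6 F_EXX = 0.6 × 80 = 48 ksi.
R_n = 48 × 7.512 = 360.6 kip; R_n/Ω = 360.6/2.0 = 180.3 kip.

R_n/Ω ≈ 180 kip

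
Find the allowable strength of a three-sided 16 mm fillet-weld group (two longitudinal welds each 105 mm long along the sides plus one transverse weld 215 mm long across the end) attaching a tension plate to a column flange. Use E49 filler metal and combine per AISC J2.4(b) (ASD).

R_n/Ω ≈ 833 kN

E49XX → F_EXX = 490 MPa.
t_e = 0.707 × 16 = 11.31 mm.
R_nwl = 0.6 × 490 × 11.31 × 210 × 10⁻³ = 698.4 kN (longitudinal, 2 welds).
R_nwt = 0.6 × 490 × 11.31 × 215 × 10⁻³ = 715 kN (transverse, base value).
(i) R_nwl + R_nwt = 1413 kN; (ii) 0.85 R_nwl + 1.5 R_nwt = 1666 kN.
R_n = max = 1666 kN [governs: (ii)]; R_n/Ω = 833.1 kN.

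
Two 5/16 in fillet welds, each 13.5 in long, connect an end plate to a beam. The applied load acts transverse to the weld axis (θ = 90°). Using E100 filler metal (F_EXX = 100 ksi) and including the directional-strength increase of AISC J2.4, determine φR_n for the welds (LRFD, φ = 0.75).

t_e = 0.707 × 0.3125 = 0.2209 in; A_we = 0.2209 × 27 = 5.965 in².
Directional factor: 1.0 + 0.5 sin^1.5(90°) = 1.5.
F_nw = 0.6 × 100 × 1.5 = 90 ksi.
φR_n = 0.75 × 90 × 5.965 = 402.7 kips.

φR_n ≈ 403 kips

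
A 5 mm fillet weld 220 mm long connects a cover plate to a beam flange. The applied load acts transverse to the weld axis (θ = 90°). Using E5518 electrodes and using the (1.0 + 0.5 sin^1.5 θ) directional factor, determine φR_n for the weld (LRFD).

φR_n ≈ 289 kN

E55XX → F_EXX = 550 MPa.
t_e = 0.707 × 5 = 3.535 mm; A_we = 3.535 × 220 = 777.7 mm².
Directional factor: 1.0 + 0.5 sin^1.5(90°) = 1.5.
F_nw = 0.6 × 550 × 1.5 = 495 MPa.
φR_n = 0.75 × 495 × 777.7 × 10⁻³ = 288.7 kN.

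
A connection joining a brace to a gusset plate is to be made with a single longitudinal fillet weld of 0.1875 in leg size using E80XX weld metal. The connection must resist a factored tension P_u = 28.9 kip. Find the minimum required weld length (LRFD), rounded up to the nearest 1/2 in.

L = 6.5 in

E80XX → F_EXX = 80 ksi.
Throat t_e = 0.707 × 0.1875 = 0.1326 in.
φr_n = 0.75 × 0.6 × 80 × 0.1326 = 4.772 kip/in.
L_req = P_u / φr_n = 28.9 / 4.772 = 6.056 in total.
Round up → use L = 6.5 in.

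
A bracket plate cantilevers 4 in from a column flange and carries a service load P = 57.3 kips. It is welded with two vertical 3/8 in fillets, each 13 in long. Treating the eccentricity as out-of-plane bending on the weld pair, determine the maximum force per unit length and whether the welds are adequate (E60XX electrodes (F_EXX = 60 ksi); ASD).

f_max ≈ 4.63 kip/in; adequate

L_w = 2 × 13 = 26 in; section modulus (unit throat) S = 2 × L²/6 = 56.33 in².
Direct shear f_v = P/L_w = 57.3/26 = 2.204 kip/in.
Moment M = P × e = 57.3 × 4 = 229.2 kip·in; bending f_b = M/S = 4.069 kip/in.
f_max = √(f_v² + f_b²) = √(2.204² + 4.069²) = 4.627 kip/in.
r_n/Ω = (1/2.0) × 0.6 × 60 × (0.707 × 0.375) = 4.772 kip/in → adequate.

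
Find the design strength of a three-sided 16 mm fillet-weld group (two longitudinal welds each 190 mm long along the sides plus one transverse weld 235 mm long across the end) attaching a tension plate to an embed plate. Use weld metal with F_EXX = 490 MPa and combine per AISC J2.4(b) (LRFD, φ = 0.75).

t_e = 0.707 × 16 = 11.31 mm.
R_nwl = 0.6 × 490 × 11.31 × 380 × 10⁻³ = 1264 kN (longitudinal, 2 welds).
R_nwt = 0.6 × 490 × 11.31 × 235 × 10⁻³ = 781.5 kN (transverse, base value).
(i) R_nwl + R_nwt = 2045 kN; (ii) 0.85 R_nwl + 1.5 R_nwt = 2247 kN.
R_n = max = 2247 kN [governs: (ii)]; φR_n = 1685 kN.

φR_n ≈ 1680 kN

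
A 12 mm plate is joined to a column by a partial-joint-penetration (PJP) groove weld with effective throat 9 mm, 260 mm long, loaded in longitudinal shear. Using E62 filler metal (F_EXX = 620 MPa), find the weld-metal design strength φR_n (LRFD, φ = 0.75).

Effective throat (given) t_e = 9 mm.
A_we = 9 × 260 = 2340 mm².
F_nw = 0.6 F_EXX = 372 MPa.
φR_n = 0.75 × 372 × 2340 × 10⁻³ = 652.9 kN.

φR_n ≈ 653 kN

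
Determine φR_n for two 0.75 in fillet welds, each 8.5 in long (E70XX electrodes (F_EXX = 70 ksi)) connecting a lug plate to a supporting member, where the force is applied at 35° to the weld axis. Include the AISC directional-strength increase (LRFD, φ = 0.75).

φR_n ≈ 346 kip

t_e = 0.707 × 0.75 = 0.5302 in; A_we = 0.5302 × 17 = 9.014 in².
Directional factor: 1.0 + 0.5 sin^1.5(35°) = 1.217.
F_nw = 0.6 × 70 × 1.217 = 51.12 ksi.
φR_n = 0.75 × 51.12 × 9.014 = 345.6 kip.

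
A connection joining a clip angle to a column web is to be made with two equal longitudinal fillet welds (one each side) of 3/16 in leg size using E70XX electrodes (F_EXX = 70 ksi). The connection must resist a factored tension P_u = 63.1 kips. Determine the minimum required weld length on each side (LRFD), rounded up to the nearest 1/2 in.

Throat t_e = 0.707 × 0.1875 = 0.1326 in.
φr_n = 0.75 × 0.6 × 70 × 0.1326 = 4.176 kips/in.
L_req = P_u / φr_n = 63.1 / 4.176 = 15.11 in total.
Per side: 15.11 / 2 = 7.556 in.
Round up → use L = 8 in on each side.

L = 8 in on each side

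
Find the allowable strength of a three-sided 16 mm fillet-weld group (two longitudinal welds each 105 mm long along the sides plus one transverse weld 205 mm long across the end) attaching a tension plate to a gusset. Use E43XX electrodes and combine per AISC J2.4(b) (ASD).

R_n/Ω ≈ 709 kN

E43XX → F_EXX = 430 MPa.
t_e = 0.707 × 16 = 11.31 mm.
R_nwl = 0.6 × 430 × 11.31 × 210 × 10⁻³ = 612.9 kN (longitudinal, 2 welds).
R_nwt = 0.6 × 430 × 11.31 × 205 × 10⁻³ = 598.3 kN (transverse, base value).
(i) R_nwl + R_nwt = 1211 kN; (ii) 0.85 R_nwl + 1.5 R_nwt = 1418 kN.
R_n = max = 1418 kN [governs: (ii)]; R_n/Ω = 709.2 kN.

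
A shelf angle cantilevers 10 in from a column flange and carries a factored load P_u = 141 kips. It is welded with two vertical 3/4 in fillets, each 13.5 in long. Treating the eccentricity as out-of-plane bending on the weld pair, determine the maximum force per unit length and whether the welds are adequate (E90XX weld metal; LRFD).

f_max ≈ 23.8 kip/in; NOT adequate

E90XX → F_EXX = 90 ksi.
L_w = 2 × 13.5 = 27 in; section modulus (unit throat) S = 2 × L²/6 = 60.75 in².
Direct shear f_v = P/L_w = 141/27 = 5.222 kip/in.
Moment M = P × e = 141 × 10 = 1410 kip·in; bending f_b = M/S = 23.21 kip/in.
f_max = √(f_v² + f_b²) = √(5.222² + 23.21²) = 23.79 kip/in.
φr_n = 0.75 × 0.6 × 90 × (0.707 × 0.75) = 21.48 kip/in → NOT adequate.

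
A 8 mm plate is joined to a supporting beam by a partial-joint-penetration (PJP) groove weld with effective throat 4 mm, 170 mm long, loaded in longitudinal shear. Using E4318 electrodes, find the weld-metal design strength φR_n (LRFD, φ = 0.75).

φR_n ≈ 132 kN

E43XX → F_EXX = 430 MPa.
Effective throat (given) t_e = 4 mm.
A_we = 4 × 170 = 680 mm².
F_nw = 0.6 F_EXX = 258 MPa.
φR_n = 0.75 × 258 × 680 × 10⁻³ = 131.6 kN.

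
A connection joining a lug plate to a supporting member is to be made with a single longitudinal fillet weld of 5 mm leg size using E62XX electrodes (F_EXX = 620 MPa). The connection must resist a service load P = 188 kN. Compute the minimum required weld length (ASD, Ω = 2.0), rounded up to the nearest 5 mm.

L = 290 mm

Throat t_e = 0.707 × 5 = 3.535 mm.
r_n/Ω = (0.6 × 620 × 3.535) / 2.0 = 657.5 N/mm = 0.6575 kN/mm.
L_req = P / (r_n/Ω) = 188 / 0.6575 = 285.9 mm total.
Round up → use L = 290 mm.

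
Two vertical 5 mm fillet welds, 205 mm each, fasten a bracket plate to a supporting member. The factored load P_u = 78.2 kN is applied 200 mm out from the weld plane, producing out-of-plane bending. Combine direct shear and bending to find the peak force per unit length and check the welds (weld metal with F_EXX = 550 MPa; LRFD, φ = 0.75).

f_max ≈ 1130 N/mm; NOT adequate

L_w = 2 × 205 = 410 mm; section modulus (unit throat) S = 2 × L²/6 = 14010 mm².
Direct shear f_v = P/L_w = 78.2×10³/410 = 190.7 N/mm.
Moment M = P × e = 78.2×10³ × 200 = 15640000 N·mm; bending f_b = M/S = 1116 N/mm.
f_max = √(f_v² + f_b²) = √(190.7² + 1116²) = 1133 N/mm.
φr_n = 0.75 × 0.6 × 550 × (0.707 × 5) = 874.9 N/mm → NOT adequate.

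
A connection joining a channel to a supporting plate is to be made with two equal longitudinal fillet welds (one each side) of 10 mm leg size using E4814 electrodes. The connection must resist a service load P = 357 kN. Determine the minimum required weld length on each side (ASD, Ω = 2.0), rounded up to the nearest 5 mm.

L = 180 mm on each side

E48XX → F_EXX = 480 MPa.
Throat t_e = 0.707 × 10 = 7.07 mm.
r_n/Ω = (0.6 × 480 × 7.07) / 2.0 = 1018 N/mm = 1.018 kN/mm.
L_req = P / (r_n/Ω) = 357 / 1.018 = 350.7 mm total.
Per side: 350.7 / 2 = 175.3 mm.
Round up → use L = 180 mm on each side.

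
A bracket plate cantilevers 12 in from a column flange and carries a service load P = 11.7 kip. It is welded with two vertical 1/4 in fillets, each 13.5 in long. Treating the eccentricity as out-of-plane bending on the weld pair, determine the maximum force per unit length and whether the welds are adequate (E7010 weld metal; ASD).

f_max ≈ 2.35 kip/in; adequate

E70XX → F_EXX = 70 ksi.
L_w = 2 × 13.5 = 27 in; section modulus (unit throat) S = 2 × L²/6 = 60.75 in².
Direct shear f_v = P/L_w = 11.7/27 = 0.4333 kip/in.
Moment M = P × e = 11.7 × 12 = 140.4 kip·in; bending f_b = M/S = 2.311 kip/in.
f_max = √(f_v² + f_b²) = √(0.4333² + 2.311²) = 2.351 kip/in.
r_n/Ω = (1/2.0) × 0.6 × 70 × (0.707 × 0.25) = 3.712 kip/in → adequate.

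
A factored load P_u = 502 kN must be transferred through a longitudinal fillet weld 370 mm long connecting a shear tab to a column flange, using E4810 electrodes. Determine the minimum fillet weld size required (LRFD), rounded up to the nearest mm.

w = 9 mm

E48XX → F_EXX = 480 MPa.
Total weld length L = 370 mm.
Required throat t_e = P_u / (φ × 0.6 F_EXX × L) = 502 / (0.75 × 0.6 × 480 × 370 × 10⁻³) = 6.281 mm.
Required leg w = t_e / 0.707 = 8.884 mm → use 9 mm.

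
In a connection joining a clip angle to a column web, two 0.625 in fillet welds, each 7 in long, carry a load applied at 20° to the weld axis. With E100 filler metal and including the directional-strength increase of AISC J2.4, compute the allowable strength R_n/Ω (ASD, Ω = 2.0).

E100XX → F_EXX = 100 ksi.
t_e = 0.707 × 0.625 = 0.4419 in; A_we = 0.4419 × 14 = 6.186 in².
Directional factor: 1.0 + 0.5 sin^1.5(20°) = 1.1.
F_nw = 0.6 × 100 × 1.1 = 66 ksi.
R_n/Ω = (66 × 6.186) / 2.0 = 204.1 kip.

R_n/Ω ≈ 204 kip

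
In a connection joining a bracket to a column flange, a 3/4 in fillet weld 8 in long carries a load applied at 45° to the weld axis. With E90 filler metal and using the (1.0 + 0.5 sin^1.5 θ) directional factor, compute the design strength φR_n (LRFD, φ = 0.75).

E90XX → F_EXX = 90 ksi.
t_e = 0.707 × 0.75 = 0.5302 in; A_we = 0.5302 × 8 = 4.242 in².
Directional factor: 1.0 + 0.5 sin^1.5(45°) = 1.297.
F_nw = 0.6 × 90 × 1.297 = 70.05 ksi.
φR_n = 0.75 × 70.05 × 4.242 = 222.9 kips.

φR_n ≈ 223 kips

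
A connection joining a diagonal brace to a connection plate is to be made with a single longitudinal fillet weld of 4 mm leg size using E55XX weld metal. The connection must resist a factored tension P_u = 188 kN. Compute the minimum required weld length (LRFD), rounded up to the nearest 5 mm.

L = 270 mm

E55XX → F_EXX = 550 MPa.
Throat t_e = 0.707 × 4 = 2.828 mm.
φr_n = 0.75 × 0.6 × 550 × 2.828 × 10⁻³ = 0.6999 kN/mm.
L_req = P_u / φr_n = 188 / 0.6999 = 268.6 mm total.
Round up → use L = 270 mm.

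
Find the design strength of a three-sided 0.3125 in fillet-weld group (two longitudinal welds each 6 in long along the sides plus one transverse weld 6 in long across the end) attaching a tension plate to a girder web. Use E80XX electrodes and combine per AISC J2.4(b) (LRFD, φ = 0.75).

φR_n ≈ 153 kip

E80XX → F_EXX = 80 ksi.
t_e = 0.707 × 0.3125 = 0.2209 in.
R_nwl = 0.6 × 80 × 0.2209 × 12 = 127.3 kip (longitudinal, 2 welds).
R_nwt = 0.6 × 80 × 0.2209 × 6 = 63.63 kip (transverse, base value).
(i) R_nwl + R_nwt = 190.9 kip; (ii) 0.85 R_nwl + 1.5 R_nwt = 203.6 kip.
R_n = max = 203.6 kip [governs: (ii)]; φR_n = 152.7 kip.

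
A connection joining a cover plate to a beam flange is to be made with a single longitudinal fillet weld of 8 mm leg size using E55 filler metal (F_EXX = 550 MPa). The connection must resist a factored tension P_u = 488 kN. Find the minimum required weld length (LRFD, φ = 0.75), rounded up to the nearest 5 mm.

L = 350 mm

Throat t_e = 0.707 × 8 = 5.656 mm.
φr_n = 0.75 × 0.6 × 550 × 5.656 × 10⁻³ = 1.4 kN/mm.
L_req = P_u / φr_n = 488 / 1.4 = 348.6 mm total.
Round up → use L = 350 mm.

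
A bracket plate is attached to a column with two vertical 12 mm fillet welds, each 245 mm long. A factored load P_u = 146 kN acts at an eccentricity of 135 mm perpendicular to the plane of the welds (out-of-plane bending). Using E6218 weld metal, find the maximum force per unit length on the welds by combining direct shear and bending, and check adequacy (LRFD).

E62XX → F_EXX = 620 MPa.
L_w = 2 × 245 = 490 mm; section modulus (unit throat) S = 2 × L²/6 = 20010 mm².
Direct shear f_v = P/L_w = 146×10³/490 = 298 N/mm.
Moment M = P × e = 146×10³ × 135 = 19710000 N·mm; bending f_b = M/S = 985.1 N/mm.
f_max = √(f_v² + f_b²) = √(298² + 985.1²) = 1029 N/mm.
φr_n = 0.75 × 0.6 × 620 × (0.707 × 12) = 2367 N/mm → adequate.

f_max ≈ 1030 N/mm; adequate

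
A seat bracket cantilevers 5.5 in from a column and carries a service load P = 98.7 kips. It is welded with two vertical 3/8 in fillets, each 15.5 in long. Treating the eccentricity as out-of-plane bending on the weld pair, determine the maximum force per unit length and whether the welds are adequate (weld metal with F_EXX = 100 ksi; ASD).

f_max ≈ 7.49 kip/in; adequate

L_w = 2 × 15.5 = 31 in; section modulus (unit throat) S = 2 × L²/6 = 80.08 in².
Direct shear f_v = P/L_w = 98.7/31 = 3.184 kip/in.
Moment M = P × e = 98.7 × 5.5 = 542.85 kip·in; bending f_b = M/S = 6.779 kip/in.
f_max = √(f_v² + f_b²) = √(3.184² + 6.779²) = 7.489 kip/in.
r_n/Ω = (1/2.0) × 0.6 × 100 × (0.707 × 0.375) = 7.954 kip/in → adequate.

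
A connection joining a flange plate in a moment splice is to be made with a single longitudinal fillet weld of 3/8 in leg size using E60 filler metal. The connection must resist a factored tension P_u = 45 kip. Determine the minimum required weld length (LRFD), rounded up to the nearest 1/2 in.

L = 6.5 in

E60XX → F_EXX = 60 ksi.
Throat t_e = 0.707 × 0.375 = 0.2651 in.
φr_n = 0.75 × 0.6 × 60 × 0.2651 = 7.158 kip/in.
L_req = P_u / φr_n = 45 / 7.158 = 6.286 in total.
Round up → use L = 6.5 in.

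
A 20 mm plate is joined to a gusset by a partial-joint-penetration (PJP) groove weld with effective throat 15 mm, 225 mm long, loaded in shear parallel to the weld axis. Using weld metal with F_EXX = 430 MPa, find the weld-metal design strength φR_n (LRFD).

φR_n ≈ 653 kN

Effective throat (given) t_e = 15 mm.
A_we = 15 × 225 = 3375 mm².
F_nw = 0.6 F_EXX = 258 MPa.
φR_n = 0.75 × 258 × 3375 × 10⁻³ = 653.1 kN.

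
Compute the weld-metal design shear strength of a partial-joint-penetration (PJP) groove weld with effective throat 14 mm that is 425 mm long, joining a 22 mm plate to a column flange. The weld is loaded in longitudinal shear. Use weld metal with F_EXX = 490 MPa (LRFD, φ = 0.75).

Effective throat (given) t_e = 14 mm.
A_we = 14 × 425 = 5950 mm².
F_nw = 0.6 F_EXX = 294 MPa.
φR_n = 0.75 × 294 × 5950 × 10⁻³ = 1312 kN.

φR_n ≈ 1310 kN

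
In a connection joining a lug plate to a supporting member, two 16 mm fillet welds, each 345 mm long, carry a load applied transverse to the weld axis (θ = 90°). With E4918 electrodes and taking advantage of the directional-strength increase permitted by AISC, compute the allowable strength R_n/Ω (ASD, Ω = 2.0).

E49XX → F_EXX = 490 MPa.
t_e = 0.707 × 16 = 11.31 mm; A_we = 11.31 × 690 = 7805 mm².
Directional factor: 1.0 + 0.5 sin^1.5(90°) = 1.5.
F_nw = 0.6 × 490 × 1.5 = 441 MPa.
R_n/Ω = (441 × 7805) / 2.0 × 10⁻³ = 1721 kN.

R_n/Ω ≈ 1720 kN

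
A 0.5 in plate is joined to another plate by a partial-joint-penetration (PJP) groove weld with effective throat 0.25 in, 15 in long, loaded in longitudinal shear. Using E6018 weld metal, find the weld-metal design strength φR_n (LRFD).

E60XX → F_EXX = 60 ksi.
Effective throat (given) t_e = 0.25 in.
A_we = 0.25 × 15 = 3.75 in².
F_nw = 0.6 F_EXX = 36 ksi.
φR_n = 0.75 × 36 × 3.75 = 101.2 kips.

φR_n ≈ 101 kips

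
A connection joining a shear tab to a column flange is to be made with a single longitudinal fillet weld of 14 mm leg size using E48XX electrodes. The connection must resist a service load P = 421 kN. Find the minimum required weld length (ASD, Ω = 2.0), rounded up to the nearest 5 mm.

L = 300 mm

E48XX → F_EXX = 480 MPa.
Throat t_e = 0.707 × 14 = 9.898 mm.
r_n/Ω = (0.6 × 480 × 9.898) / 2.0 = 1425 N/mm = 1.425 kN/mm.
L_req = P / (r_n/Ω) = 421 / 1.425 = 295.4 mm total.
Round up → use L = 300 mm.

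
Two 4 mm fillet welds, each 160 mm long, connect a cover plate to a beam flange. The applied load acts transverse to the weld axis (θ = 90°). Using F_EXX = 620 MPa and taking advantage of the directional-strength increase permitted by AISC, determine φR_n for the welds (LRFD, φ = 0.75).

t_e = 0.707 × 4 = 2.828 mm; A_we = 2.828 × 320 = 905 mm².
Directional factor: 1.0 + 0.5 sin^1.5(90°) = 1.5.
F_nw = 0.6 × 620 × 1.5 = 558 MPa.
φR_n = 0.75 × 558 × 905 × 10⁻³ = 378.7 kN.

φR_n ≈ 379 kN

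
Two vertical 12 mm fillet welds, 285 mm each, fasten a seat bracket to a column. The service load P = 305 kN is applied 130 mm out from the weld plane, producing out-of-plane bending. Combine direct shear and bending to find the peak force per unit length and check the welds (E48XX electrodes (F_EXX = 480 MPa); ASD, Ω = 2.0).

f_max ≈ 1560 N/mm; NOT adequate

L_w = 2 × 285 = 570 mm; section modulus (unit throat) S = 2 × L²/6 = 27080 mm².
Direct shear f_v = P/L_w = 305×10³/570 = 535.1 N/mm.
Moment M = P × e = 305×10³ × 130 = 39650000 N·mm; bending f_b = M/S = 1464 N/mm.
f_max = √(f_v² + f_b²) = √(535.1² + 1464²) = 1559 N/mm.
r_n/Ω = (1/2.0) × 0.6 × 480 × (0.707 × 12) = 1222 N/mm → NOT adequate.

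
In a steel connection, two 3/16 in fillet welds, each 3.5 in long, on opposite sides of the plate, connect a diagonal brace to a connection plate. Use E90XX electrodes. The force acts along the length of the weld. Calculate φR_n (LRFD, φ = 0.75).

φR_n ≈ 37.6 kip

E90XX → F_EXX = 90 ksi.
Effective throat t_e = 0.707 × 0.1875 = 0.1326 in.
Total length L = 7 in; A_we = 0.1326 × 7 = 0.9279 in².
F_nw = 0.6 F_EXX = 0.6 × 90 = 54 ksi.
φR_n = 0.75 × 54 × 0.9279 = 37.58 kip.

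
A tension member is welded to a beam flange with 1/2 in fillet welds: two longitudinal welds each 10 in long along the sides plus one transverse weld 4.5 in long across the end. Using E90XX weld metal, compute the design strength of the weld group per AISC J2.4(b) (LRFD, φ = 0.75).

φR_n ≈ 351 kips

E90XX → F_EXX = 90 ksi.
t_e = 0.707 × 0.5 = 0.3535 in.
R_nwl = 0.6 × 90 × 0.3535 × 20 = 381.8 kips (longitudinal, 2 welds).
R_nwt = 0.6 × 90 × 0.3535 × 4.5 = 85.9 kips (transverse, base value).
(i) R_nwl + R_nwt = 467.7 kips; (ii) 0.85 R_nwl + 1.5 R_nwt = 453.4 kips.
R_n = max = 467.7 kips [governs: (i)]; φR_n = 350.8 kips.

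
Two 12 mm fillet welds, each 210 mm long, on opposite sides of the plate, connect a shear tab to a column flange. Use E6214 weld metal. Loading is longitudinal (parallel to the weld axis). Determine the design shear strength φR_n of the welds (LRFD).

φR_n ≈ 994 kN

E62XX → F_EXX = 620 MPa.
Effective throat t_e = 0.707 × 12 = 8.484 mm.
Total length L = 420 mm; A_we = 8.484 × 420 = 3563 mm².
F_nw = 0.6 F_EXX = 0.6 × 620 = 372 MPa.
φR_n = 0.75 × 372 × 3563 × 10⁻³ = 994.2 kN.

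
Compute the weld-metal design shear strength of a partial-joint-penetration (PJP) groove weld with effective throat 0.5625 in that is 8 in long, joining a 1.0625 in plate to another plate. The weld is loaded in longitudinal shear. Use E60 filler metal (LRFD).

φR_n ≈ 122 kips

E60XX → F_EXX = 60 ksi.
Effective throat (given) t_e = 0.5625 in.
A_we = 0.5625 × 8 = 4.5 in².
F_nw = 0.6 F_EXX = 36 ksi.
φR_n = 0.75 × 36 × 4.5 = 121.5 kips.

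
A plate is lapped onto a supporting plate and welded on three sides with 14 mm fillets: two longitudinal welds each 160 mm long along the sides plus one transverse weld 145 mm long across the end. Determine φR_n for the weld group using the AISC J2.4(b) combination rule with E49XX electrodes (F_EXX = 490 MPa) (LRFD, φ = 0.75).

t_e = 0.707 × 14 = 9.898 mm.
R_nwl = 0.6 × 490 × 9.898 × 320 × 10⁻³ = 931.2 kN (longitudinal, 2 welds).
R_nwt = 0.6 × 490 × 9.898 × 145 × 10⁻³ = 422 kN (transverse, base value).
(i) R_nwl + R_nwt = 1353 kN; (ii) 0.85 R_nwl + 1.5 R_nwt = 1424 kN.
R_n = max = 1424 kN [governs: (ii)]; φR_n = 1068 kN.

φR_n ≈ 1070 kN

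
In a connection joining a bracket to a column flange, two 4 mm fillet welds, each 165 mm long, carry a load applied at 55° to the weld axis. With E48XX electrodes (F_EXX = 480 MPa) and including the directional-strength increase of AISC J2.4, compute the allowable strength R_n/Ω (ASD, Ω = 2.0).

t_e = 0.707 × 4 = 2.828 mm; A_we = 2.828 × 330 = 933.2 mm².
Directional factor: 1.0 + 0.5 sin^1.5(55°) = 1.371.
F_nw = 0.6 × 480 × 1.371 = 394.8 MPa.
R_n/Ω = (394.8 × 933.2) / 2.0 × 10⁻³ = 184.2 kN.

R_n/Ω ≈ 184 kN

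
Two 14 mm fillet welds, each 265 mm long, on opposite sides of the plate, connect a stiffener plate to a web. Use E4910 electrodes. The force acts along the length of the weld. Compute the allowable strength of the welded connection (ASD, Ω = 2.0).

E49XX → F_EXX = 490 MPa.
Effective throat t_e = 0.707 × 14 = 9.898 mm.
Total length L = 530 mm; A_we = 9.898 × 530 = 5246 mm².
F_nw = 0.6 F_EXX = 0.6 × 490 = 294 MPa.
R_n = 294 × 5246 × 10⁻³ = 1542 kN; R_n/Ω = 1542/2.0 = 771.2 kN.

R_n/Ω ≈ 771 kN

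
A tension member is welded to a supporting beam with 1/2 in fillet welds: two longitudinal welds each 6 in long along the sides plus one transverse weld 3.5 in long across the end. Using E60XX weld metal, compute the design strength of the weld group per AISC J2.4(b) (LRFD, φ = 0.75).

φR_n ≈ 148 kip

E60XX → F_EXX = 60 ksi.
t_e = 0.707 × 0.5 = 0.3535 in.
R_nwl = 0.6 × 60 × 0.3535 × 12 = 152.7 kip (longitudinal, 2 welds).
R_nwt = 0.6 × 60 × 0.3535 × 3.5 = 44.54 kip (transverse, base value).
(i) R_nwl + R_nwt = 197.3 kip; (ii) 0.85 R_nwl + 1.5 R_nwt = 196.6 kip.
R_n = max = 197.3 kip [governs: (i)]; φR_n = 147.9 kip.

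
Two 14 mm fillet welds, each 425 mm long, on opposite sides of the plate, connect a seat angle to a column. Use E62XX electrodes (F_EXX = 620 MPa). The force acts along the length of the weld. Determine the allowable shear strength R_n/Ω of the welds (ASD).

Effective throat t_e = 0.707 × 14 = 9.898 mm.
Total length L = 850 mm; A_we = 9.898 × 850 = 8413 mm².
F_nw = 0.6 F_EXX = 0.6 × 620 = 372 MPa.
R_n = 372 × 8413 × 10⁻³ = 3130 kN; R_n/Ω = 3130/2.0 = 1565 kN.

R_n/Ω ≈ 1560 kN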